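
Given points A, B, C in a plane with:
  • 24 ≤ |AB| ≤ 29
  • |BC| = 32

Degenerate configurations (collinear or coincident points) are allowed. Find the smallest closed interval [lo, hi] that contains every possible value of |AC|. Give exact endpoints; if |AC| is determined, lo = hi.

|AB| ∈ [24, 29]
|BC| ∈ {32}
|AC| ∈ [3, 61]

|AC| ∈ [3, 61]  (≈ [3.0000, 61.0000])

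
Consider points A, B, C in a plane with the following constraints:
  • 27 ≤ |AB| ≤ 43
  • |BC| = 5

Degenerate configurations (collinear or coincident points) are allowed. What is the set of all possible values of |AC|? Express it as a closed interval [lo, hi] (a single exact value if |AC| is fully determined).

|AB| ∈ [27, 43]
|BC| ∈ {5}
|AC| ∈ [22, 48]

|AC| ∈ [22, 48]  (≈ [22.0000, 48.0000])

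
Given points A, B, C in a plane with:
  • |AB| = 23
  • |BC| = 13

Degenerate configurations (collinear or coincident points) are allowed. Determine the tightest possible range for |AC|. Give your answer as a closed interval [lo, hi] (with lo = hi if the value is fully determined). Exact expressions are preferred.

|AB| ∈ {23}
|BC| ∈ {13}
|AC| ∈ [10, 36]

|AC| ∈ [10, 36]  (≈ [10.0000, 36.0000])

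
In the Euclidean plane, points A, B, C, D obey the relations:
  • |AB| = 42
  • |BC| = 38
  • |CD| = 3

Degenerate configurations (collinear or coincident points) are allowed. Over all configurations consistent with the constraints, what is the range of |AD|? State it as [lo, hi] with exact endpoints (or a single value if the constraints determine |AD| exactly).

|AD| ∈ [1, 83]  (≈ [1.0000, 83.0000])

|AB| ∈ {42}
|BC| ∈ {38}
|CD| ∈ {3}
|AC| ∈ [4, 80]
|BD| ∈ [35, 41]
|AD| ∈ [1, 83]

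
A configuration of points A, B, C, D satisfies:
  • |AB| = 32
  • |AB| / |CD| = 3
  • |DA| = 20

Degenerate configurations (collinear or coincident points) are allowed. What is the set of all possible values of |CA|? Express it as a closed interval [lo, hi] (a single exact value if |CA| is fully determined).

|CA| ∈ [28/3, 92/3]  (≈ [9.3333, 30.6667])

|AB| ∈ {32}
|AD| ∈ {20}
|CD| ∈ {32/3}
|BD| ∈ [12, 52]
|AC| ∈ [28/3, 92/3]
|BC| ∈ [4/3, 188/3]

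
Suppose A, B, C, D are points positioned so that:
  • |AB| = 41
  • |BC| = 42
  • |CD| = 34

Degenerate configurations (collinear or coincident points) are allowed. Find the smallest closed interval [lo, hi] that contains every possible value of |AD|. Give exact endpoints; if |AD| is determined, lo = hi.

|AB| ∈ {41}
|BC| ∈ {42}
|CD| ∈ {34}
|AC| ∈ [1, 83]
|BD| ∈ [8, 76]
|AD| ∈ [0, 117]

|AD| ∈ [0, 117]  (≈ [0.0000, 117.0000])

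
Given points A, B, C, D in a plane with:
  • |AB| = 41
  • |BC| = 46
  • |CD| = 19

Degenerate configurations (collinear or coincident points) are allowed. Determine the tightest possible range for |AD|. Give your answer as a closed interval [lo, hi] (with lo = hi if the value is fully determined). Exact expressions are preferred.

|AB| ∈ {41}
|BC| ∈ {46}
|CD| ∈ {19}
|AC| ∈ [5, 87]
|BD| ∈ [27, 65]
|AD| ∈ [0, 106]

|AD| ∈ [0, 106]  (≈ [0.0000, 106.0000])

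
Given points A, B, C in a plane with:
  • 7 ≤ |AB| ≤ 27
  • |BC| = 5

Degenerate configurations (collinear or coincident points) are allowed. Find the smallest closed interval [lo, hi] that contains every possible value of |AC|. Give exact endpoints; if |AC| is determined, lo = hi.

|AB| ∈ [7, 27]
|BC| ∈ {5}
|AC| ∈ [2, 32]

|AC| ∈ [2, 32]  (≈ [2.0000, 32.0000])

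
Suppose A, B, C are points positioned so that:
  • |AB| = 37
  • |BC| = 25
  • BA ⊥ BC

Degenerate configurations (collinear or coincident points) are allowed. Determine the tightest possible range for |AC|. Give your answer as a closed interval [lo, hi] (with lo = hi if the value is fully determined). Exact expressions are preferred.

|AC| = √(1994)  (≈ 44.6542)

|AB| ∈ {37}
|BC| ∈ {25}
|AC| ∈ {√(1994)}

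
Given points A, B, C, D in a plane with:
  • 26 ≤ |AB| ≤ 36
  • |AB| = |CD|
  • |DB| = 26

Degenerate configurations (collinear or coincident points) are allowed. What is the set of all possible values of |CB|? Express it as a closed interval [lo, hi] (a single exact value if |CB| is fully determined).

|AB| ∈ [26, 36]
|BD| ∈ {26}
|CD| ∈ [26, 36]
|AD| ∈ [0, 62]
|BC| ∈ [0, 62]
|AC| ∈ [0, 98]

|CB| ∈ [0, 62]  (≈ [0.0000, 62.0000])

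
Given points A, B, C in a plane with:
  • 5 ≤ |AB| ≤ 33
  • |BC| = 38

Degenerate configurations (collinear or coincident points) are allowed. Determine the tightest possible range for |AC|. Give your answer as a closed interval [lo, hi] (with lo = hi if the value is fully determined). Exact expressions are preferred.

|AC| ∈ [5, 71]  (≈ [5.0000, 71.0000])

|AB| ∈ [5, 33]
|BC| ∈ {38}
|AC| ∈ [5, 71]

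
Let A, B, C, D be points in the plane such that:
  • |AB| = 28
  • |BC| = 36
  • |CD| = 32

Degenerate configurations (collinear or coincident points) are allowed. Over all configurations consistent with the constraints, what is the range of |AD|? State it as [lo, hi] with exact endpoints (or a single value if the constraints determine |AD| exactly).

|AB| ∈ {28}
|BC| ∈ {36}
|CD| ∈ {32}
|AC| ∈ [8, 64]
|BD| ∈ [4, 68]
|AD| ∈ [0, 96]

|AD| ∈ [0, 96]  (≈ [0.0000, 96.0000])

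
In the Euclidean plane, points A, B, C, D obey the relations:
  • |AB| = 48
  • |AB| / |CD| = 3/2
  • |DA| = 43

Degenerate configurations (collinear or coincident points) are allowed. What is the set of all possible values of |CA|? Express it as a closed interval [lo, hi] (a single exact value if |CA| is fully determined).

|CA| ∈ [11, 75]  (≈ [11.0000, 75.0000])

|AB| ∈ {48}
|AD| ∈ {43}
|CD| ∈ {32}
|BD| ∈ [5, 91]
|AC| ∈ [11, 75]
|BC| ∈ [0, 123]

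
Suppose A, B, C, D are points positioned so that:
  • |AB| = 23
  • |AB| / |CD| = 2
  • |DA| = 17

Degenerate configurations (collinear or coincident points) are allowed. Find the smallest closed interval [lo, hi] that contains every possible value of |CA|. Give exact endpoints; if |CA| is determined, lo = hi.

|AB| ∈ {23}
|AD| ∈ {17}
|CD| ∈ {23/2}
|BD| ∈ [6, 40]
|AC| ∈ [11/2, 57/2]
|BC| ∈ [0, 103/2]

|CA| ∈ [11/2, 57/2]  (≈ [5.5000, 28.5000])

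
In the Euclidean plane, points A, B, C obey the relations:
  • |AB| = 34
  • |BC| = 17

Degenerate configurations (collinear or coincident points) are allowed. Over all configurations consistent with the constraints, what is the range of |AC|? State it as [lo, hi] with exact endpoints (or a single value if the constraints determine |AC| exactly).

|AC| ∈ [17, 51]  (≈ [17.0000, 51.0000])

|AB| ∈ {34}
|BC| ∈ {17}
|AC| ∈ [17, 51]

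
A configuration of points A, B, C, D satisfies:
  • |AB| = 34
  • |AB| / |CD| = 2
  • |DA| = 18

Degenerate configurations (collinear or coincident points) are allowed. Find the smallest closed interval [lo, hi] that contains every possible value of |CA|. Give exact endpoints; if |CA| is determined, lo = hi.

|AB| ∈ {34}
|AD| ∈ {18}
|CD| ∈ {17}
|BD| ∈ [16, 52]
|AC| ∈ [1, 35]
|BC| ∈ [0, 69]

|CA| ∈ [1, 35]  (≈ [1.0000, 35.0000])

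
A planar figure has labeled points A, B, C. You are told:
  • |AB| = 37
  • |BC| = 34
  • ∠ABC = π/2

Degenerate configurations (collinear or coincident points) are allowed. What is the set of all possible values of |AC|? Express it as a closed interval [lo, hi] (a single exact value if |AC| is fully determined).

|AC| = 5·√(101)  (≈ 50.2494)

|AB| ∈ {37}
|BC| ∈ {34}
|AC| ∈ {5·√(101)}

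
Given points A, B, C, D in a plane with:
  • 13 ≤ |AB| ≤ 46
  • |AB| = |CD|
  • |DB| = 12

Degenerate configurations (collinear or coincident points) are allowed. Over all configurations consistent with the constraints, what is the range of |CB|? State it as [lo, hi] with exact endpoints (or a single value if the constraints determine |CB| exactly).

|CB| ∈ [1, 58]  (≈ [1.0000, 58.0000])

|AB| ∈ [13, 46]
|BD| ∈ {12}
|CD| ∈ [13, 46]
|AD| ∈ [1, 58]
|BC| ∈ [1, 58]
|AC| ∈ [0, 104]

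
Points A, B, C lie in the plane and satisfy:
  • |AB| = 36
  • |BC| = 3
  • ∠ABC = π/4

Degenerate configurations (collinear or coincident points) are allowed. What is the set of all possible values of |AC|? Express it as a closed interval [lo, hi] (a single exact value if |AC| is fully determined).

|AC| = 3·√(145 - 12·√(2))  (≈ 33.9450)

|AB| ∈ {36}
|BC| ∈ {3}
|AC| ∈ {3·√(145 - 12·√(2))}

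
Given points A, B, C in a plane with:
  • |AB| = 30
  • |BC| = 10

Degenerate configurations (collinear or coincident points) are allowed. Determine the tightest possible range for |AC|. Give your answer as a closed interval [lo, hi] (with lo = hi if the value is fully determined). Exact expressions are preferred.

|AB| ∈ {30}
|BC| ∈ {10}
|AC| ∈ [20, 40]

|AC| ∈ [20, 40]  (≈ [20.0000, 40.0000])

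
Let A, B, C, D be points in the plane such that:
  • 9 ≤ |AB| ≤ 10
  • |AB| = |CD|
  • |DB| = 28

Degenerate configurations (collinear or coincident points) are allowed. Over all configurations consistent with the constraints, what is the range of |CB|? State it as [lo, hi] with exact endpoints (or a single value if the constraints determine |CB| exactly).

|CB| ∈ [18, 38]  (≈ [18.0000, 38.0000])

|AB| ∈ [9, 10]
|BD| ∈ {28}
|CD| ∈ [9, 10]
|AD| ∈ [18, 38]
|BC| ∈ [18, 38]
|AC| ∈ [8, 48]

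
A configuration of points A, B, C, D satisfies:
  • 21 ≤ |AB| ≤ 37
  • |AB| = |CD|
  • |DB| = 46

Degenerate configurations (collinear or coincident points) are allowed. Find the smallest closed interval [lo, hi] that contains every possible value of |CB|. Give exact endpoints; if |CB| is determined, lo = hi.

|CB| ∈ [9, 83]  (≈ [9.0000, 83.0000])

|AB| ∈ [21, 37]
|BD| ∈ {46}
|CD| ∈ [21, 37]
|AD| ∈ [9, 83]
|BC| ∈ [9, 83]
|AC| ∈ [0, 120]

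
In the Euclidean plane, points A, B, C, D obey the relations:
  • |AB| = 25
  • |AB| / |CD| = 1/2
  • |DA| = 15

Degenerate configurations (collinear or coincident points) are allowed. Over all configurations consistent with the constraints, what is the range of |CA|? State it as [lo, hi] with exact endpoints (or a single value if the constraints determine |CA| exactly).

|AB| ∈ {25}
|AD| ∈ {15}
|CD| ∈ {50}
|BD| ∈ [10, 40]
|AC| ∈ [35, 65]
|BC| ∈ [10, 90]

|CA| ∈ [35, 65]  (≈ [35.0000, 65.0000])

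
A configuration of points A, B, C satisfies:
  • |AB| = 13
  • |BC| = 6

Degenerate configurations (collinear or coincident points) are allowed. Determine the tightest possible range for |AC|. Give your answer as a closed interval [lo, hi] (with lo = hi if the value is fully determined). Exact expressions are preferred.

|AB| ∈ {13}
|BC| ∈ {6}
|AC| ∈ [7, 19]

|AC| ∈ [7, 19]  (≈ [7.0000, 19.0000])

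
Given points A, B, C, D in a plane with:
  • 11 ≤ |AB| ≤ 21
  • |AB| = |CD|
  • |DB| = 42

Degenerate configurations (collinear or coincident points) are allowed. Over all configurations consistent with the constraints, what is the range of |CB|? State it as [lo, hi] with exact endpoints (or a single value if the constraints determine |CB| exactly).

|AB| ∈ [11, 21]
|BD| ∈ {42}
|CD| ∈ [11, 21]
|AD| ∈ [21, 63]
|BC| ∈ [21, 63]
|AC| ∈ [0, 84]

|CB| ∈ [21, 63]  (≈ [21.0000, 63.0000])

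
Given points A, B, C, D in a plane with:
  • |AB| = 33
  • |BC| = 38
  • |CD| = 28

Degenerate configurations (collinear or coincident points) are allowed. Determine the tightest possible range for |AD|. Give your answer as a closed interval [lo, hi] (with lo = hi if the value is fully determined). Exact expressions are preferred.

|AD| ∈ [0, 99]  (≈ [0.0000, 99.0000])

|AB| ∈ {33}
|BC| ∈ {38}
|CD| ∈ {28}
|AC| ∈ [5, 71]
|BD| ∈ [10, 66]
|AD| ∈ [0, 99]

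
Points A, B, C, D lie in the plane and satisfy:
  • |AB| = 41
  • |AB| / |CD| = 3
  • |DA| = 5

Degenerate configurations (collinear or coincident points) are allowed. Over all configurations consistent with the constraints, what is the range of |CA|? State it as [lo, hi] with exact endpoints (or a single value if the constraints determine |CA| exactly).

|CA| ∈ [26/3, 56/3]  (≈ [8.6667, 18.6667])

|AB| ∈ {41}
|AD| ∈ {5}
|CD| ∈ {41/3}
|BD| ∈ [36, 46]
|AC| ∈ [26/3, 56/3]
|BC| ∈ [67/3, 179/3]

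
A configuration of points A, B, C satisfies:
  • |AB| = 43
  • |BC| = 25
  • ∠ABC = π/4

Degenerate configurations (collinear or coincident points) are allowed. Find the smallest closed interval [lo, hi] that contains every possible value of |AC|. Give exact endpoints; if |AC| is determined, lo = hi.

|AC| = √(2474 - 1075·√(2))  (≈ 30.8824)

|AB| ∈ {43}
|BC| ∈ {25}
|AC| ∈ {√(2474 - 1075·√(2))}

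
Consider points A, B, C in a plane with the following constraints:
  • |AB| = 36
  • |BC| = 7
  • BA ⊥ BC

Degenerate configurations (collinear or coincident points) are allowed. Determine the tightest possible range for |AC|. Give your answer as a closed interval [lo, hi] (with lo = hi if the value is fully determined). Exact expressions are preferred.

|AB| ∈ {36}
|BC| ∈ {7}
|AC| ∈ {√(1345)}

|AC| = √(1345)  (≈ 36.6742)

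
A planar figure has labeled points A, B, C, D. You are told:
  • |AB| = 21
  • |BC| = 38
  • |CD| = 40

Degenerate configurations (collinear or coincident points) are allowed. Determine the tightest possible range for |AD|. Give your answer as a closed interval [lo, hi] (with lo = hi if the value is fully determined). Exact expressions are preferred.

|AB| ∈ {21}
|BC| ∈ {38}
|CD| ∈ {40}
|AC| ∈ [17, 59]
|BD| ∈ [2, 78]
|AD| ∈ [0, 99]

|AD| ∈ [0, 99]  (≈ [0.0000, 99.0000])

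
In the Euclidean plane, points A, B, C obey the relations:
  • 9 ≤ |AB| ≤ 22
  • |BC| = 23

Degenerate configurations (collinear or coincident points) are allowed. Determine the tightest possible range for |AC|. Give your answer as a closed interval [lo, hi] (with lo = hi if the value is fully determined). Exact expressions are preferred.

|AC| ∈ [1, 45]  (≈ [1.0000, 45.0000])

|AB| ∈ [9, 22]
|BC| ∈ {23}
|AC| ∈ [1, 45]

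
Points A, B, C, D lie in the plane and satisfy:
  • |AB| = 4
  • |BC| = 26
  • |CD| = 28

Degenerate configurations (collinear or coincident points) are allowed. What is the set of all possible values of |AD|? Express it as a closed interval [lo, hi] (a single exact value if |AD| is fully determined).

|AD| ∈ [0, 58]  (≈ [0.0000, 58.0000])

|AB| ∈ {4}
|BC| ∈ {26}
|CD| ∈ {28}
|AC| ∈ [22, 30]
|BD| ∈ [2, 54]
|AD| ∈ [0, 58]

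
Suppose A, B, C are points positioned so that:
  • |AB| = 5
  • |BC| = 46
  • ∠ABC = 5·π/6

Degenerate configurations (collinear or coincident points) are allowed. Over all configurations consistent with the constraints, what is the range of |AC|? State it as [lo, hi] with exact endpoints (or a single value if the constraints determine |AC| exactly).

|AC| = √(230·√(3) + 2141)  (≈ 50.3922)

|AB| ∈ {5}
|BC| ∈ {46}
|AC| ∈ {√(230·√(3) + 2141)}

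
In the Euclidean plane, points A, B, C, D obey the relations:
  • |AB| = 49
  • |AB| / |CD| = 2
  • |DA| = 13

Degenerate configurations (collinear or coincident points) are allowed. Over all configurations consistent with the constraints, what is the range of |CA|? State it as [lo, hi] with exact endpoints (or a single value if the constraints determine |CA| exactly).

|AB| ∈ {49}
|AD| ∈ {13}
|CD| ∈ {49/2}
|BD| ∈ [36, 62]
|AC| ∈ [23/2, 75/2]
|BC| ∈ [23/2, 173/2]

|CA| ∈ [23/2, 75/2]  (≈ [11.5000, 37.5000])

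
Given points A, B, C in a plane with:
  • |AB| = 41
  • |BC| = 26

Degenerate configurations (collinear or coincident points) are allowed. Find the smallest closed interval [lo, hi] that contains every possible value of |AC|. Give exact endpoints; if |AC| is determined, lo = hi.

|AB| ∈ {41}
|BC| ∈ {26}
|AC| ∈ [15, 67]

|AC| ∈ [15, 67]  (≈ [15.0000, 67.0000])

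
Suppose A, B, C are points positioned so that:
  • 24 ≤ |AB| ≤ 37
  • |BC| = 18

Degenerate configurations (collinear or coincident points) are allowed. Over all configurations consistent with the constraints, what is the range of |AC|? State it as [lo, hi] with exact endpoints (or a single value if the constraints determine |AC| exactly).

|AC| ∈ [6, 55]  (≈ [6.0000, 55.0000])

|AB| ∈ [24, 37]
|BC| ∈ {18}
|AC| ∈ [6, 55]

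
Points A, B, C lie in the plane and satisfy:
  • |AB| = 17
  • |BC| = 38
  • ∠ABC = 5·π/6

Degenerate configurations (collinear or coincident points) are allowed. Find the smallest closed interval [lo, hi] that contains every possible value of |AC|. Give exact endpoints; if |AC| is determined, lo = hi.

|AC| = √(646·√(3) + 1733)  (≈ 53.4032)

|AB| ∈ {17}
|BC| ∈ {38}
|AC| ∈ {√(646·√(3) + 1733)}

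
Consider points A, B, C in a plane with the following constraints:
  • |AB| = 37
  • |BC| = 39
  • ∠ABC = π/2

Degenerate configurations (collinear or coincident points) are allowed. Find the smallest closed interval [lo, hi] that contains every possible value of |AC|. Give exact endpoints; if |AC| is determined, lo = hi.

|AB| ∈ {37}
|BC| ∈ {39}
|AC| ∈ {17·√(10)}

|AC| = 17·√(10)  (≈ 53.7587)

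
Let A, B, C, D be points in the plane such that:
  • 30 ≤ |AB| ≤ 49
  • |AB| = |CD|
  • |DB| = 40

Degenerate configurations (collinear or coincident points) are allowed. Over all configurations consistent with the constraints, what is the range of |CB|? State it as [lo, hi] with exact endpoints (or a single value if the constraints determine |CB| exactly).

|AB| ∈ [30, 49]
|BD| ∈ {40}
|CD| ∈ [30, 49]
|AD| ∈ [0, 89]
|BC| ∈ [0, 89]
|AC| ∈ [0, 138]

|CB| ∈ [0, 89]  (≈ [0.0000, 89.0000])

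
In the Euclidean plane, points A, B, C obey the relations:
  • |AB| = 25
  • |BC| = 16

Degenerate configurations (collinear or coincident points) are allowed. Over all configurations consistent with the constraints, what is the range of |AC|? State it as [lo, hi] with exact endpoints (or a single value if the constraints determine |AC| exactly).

|AC| ∈ [9, 41]  (≈ [9.0000, 41.0000])

|AB| ∈ {25}
|BC| ∈ {16}
|AC| ∈ [9, 41]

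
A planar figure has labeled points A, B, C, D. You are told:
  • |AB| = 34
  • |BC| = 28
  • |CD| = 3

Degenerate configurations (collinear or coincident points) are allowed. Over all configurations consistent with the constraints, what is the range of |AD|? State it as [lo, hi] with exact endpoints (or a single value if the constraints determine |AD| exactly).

|AB| ∈ {34}
|BC| ∈ {28}
|CD| ∈ {3}
|AC| ∈ [6, 62]
|BD| ∈ [25, 31]
|AD| ∈ [3, 65]

|AD| ∈ [3, 65]  (≈ [3.0000, 65.0000])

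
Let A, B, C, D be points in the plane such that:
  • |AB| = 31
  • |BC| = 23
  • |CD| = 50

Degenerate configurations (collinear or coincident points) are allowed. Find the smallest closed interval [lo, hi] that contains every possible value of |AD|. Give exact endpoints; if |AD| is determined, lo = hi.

|AD| ∈ [0, 104]  (≈ [0.0000, 104.0000])

|AB| ∈ {31}
|BC| ∈ {23}
|CD| ∈ {50}
|AC| ∈ [8, 54]
|BD| ∈ [27, 73]
|AD| ∈ [0, 104]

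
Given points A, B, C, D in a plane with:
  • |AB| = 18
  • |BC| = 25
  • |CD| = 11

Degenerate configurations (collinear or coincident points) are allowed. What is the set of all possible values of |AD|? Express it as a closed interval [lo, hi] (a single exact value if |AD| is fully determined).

|AD| ∈ [0, 54]  (≈ [0.0000, 54.0000])

|AB| ∈ {18}
|BC| ∈ {25}
|CD| ∈ {11}
|AC| ∈ [7, 43]
|BD| ∈ [14, 36]
|AD| ∈ [0, 54]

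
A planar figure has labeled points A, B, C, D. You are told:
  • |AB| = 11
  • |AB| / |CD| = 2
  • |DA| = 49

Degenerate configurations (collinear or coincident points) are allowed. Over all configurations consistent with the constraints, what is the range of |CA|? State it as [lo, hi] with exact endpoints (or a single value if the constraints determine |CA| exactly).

|AB| ∈ {11}
|AD| ∈ {49}
|CD| ∈ {11/2}
|BD| ∈ [38, 60]
|AC| ∈ [87/2, 109/2]
|BC| ∈ [65/2, 131/2]

|CA| ∈ [87/2, 109/2]  (≈ [43.5000, 54.5000])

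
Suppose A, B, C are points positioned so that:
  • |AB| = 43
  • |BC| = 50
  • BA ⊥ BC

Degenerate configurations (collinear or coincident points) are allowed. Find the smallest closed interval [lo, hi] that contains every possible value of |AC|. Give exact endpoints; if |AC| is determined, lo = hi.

|AB| ∈ {43}
|BC| ∈ {50}
|AC| ∈ {√(4349)}

|AC| = √(4349)  (≈ 65.9469)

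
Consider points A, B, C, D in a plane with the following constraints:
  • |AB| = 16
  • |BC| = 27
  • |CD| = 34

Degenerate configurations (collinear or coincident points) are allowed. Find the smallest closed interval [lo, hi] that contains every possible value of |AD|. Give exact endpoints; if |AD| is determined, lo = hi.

|AD| ∈ [0, 77]  (≈ [0.0000, 77.0000])

|AB| ∈ {16}
|BC| ∈ {27}
|CD| ∈ {34}
|AC| ∈ [11, 43]
|BD| ∈ [7, 61]
|AD| ∈ [0, 77]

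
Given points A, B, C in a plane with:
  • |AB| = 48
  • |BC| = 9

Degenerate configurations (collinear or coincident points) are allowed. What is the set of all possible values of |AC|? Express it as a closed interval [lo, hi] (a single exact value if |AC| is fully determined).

|AB| ∈ {48}
|BC| ∈ {9}
|AC| ∈ [39, 57]

|AC| ∈ [39, 57]  (≈ [39.0000, 57.0000])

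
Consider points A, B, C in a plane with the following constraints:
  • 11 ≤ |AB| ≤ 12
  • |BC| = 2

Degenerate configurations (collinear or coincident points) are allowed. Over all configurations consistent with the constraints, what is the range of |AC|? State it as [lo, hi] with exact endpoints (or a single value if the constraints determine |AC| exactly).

|AB| ∈ [11, 12]
|BC| ∈ {2}
|AC| ∈ [9, 14]

|AC| ∈ [9, 14]  (≈ [9.0000, 14.0000])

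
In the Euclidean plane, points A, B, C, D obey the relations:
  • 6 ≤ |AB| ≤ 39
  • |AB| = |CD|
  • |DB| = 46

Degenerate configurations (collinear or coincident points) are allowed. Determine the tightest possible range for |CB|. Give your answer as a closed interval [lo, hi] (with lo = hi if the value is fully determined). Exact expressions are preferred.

|AB| ∈ [6, 39]
|BD| ∈ {46}
|CD| ∈ [6, 39]
|AD| ∈ [7, 85]
|BC| ∈ [7, 85]
|AC| ∈ [0, 124]

|CB| ∈ [7, 85]  (≈ [7.0000, 85.0000])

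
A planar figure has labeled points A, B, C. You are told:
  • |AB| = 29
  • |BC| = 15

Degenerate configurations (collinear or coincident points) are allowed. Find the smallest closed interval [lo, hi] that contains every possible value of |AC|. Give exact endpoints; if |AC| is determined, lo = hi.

|AB| ∈ {29}
|BC| ∈ {15}
|AC| ∈ [14, 44]

|AC| ∈ [14, 44]  (≈ [14.0000, 44.0000])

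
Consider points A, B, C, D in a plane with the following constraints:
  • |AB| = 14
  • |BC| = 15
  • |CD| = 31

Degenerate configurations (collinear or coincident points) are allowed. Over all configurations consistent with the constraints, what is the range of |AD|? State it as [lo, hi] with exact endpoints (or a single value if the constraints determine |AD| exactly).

|AD| ∈ [2, 60]  (≈ [2.0000, 60.0000])

|AB| ∈ {14}
|BC| ∈ {15}
|CD| ∈ {31}
|AC| ∈ [1, 29]
|BD| ∈ [16, 46]
|AD| ∈ [2, 60]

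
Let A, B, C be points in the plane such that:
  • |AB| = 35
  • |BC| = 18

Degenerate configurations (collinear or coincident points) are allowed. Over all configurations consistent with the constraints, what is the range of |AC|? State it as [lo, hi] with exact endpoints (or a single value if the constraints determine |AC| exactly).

|AB| ∈ {35}
|BC| ∈ {18}
|AC| ∈ [17, 53]

|AC| ∈ [17, 53]  (≈ [17.0000, 53.0000])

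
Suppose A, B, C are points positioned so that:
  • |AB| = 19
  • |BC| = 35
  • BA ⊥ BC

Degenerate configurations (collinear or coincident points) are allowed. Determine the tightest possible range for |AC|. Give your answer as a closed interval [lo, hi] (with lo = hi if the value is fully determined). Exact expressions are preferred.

|AC| = √(1586)  (≈ 39.8246)

|AB| ∈ {19}
|BC| ∈ {35}
|AC| ∈ {√(1586)}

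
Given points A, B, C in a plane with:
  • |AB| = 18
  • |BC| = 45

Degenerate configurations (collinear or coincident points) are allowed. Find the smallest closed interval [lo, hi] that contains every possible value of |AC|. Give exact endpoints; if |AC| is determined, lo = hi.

|AC| ∈ [27, 63]  (≈ [27.0000, 63.0000])

|AB| ∈ {18}
|BC| ∈ {45}
|AC| ∈ [27, 63]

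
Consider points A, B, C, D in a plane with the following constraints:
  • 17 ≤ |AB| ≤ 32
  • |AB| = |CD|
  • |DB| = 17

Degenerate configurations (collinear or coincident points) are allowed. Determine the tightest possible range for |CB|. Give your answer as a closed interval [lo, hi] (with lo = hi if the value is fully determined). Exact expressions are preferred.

|CB| ∈ [0, 49]  (≈ [0.0000, 49.0000])

|AB| ∈ [17, 32]
|BD| ∈ {17}
|CD| ∈ [17, 32]
|AD| ∈ [0, 49]
|BC| ∈ [0, 49]
|AC| ∈ [0, 81]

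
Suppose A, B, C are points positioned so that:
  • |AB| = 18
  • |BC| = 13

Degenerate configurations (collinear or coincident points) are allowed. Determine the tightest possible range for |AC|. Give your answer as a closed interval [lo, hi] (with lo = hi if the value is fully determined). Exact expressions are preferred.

|AB| ∈ {18}
|BC| ∈ {13}
|AC| ∈ [5, 31]

|AC| ∈ [5, 31]  (≈ [5.0000, 31.0000])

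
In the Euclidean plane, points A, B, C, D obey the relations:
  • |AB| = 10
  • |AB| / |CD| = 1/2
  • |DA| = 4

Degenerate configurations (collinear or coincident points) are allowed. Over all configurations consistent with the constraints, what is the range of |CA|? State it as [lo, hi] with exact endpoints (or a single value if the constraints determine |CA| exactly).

|CA| ∈ [16, 24]  (≈ [16.0000, 24.0000])

|AB| ∈ {10}
|AD| ∈ {4}
|CD| ∈ {20}
|BD| ∈ [6, 14]
|AC| ∈ [16, 24]
|BC| ∈ [6, 34]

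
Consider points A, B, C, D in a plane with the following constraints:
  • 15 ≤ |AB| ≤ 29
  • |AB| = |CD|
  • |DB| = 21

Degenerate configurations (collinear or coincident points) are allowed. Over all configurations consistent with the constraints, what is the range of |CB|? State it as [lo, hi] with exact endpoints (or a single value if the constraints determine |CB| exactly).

|AB| ∈ [15, 29]
|BD| ∈ {21}
|CD| ∈ [15, 29]
|AD| ∈ [0, 50]
|BC| ∈ [0, 50]
|AC| ∈ [0, 79]

|CB| ∈ [0, 50]  (≈ [0.0000, 50.0000])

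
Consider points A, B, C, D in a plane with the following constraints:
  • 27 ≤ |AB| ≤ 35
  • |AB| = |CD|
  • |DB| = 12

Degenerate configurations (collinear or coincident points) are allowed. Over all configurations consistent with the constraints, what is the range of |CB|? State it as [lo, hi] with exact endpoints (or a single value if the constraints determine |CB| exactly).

|AB| ∈ [27, 35]
|BD| ∈ {12}
|CD| ∈ [27, 35]
|AD| ∈ [15, 47]
|BC| ∈ [15, 47]
|AC| ∈ [0, 82]

|CB| ∈ [15, 47]  (≈ [15.0000, 47.0000])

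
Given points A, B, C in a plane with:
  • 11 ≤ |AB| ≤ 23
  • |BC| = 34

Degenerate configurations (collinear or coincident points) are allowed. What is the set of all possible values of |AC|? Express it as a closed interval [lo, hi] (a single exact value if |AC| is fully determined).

|AB| ∈ [11, 23]
|BC| ∈ {34}
|AC| ∈ [11, 57]

|AC| ∈ [11, 57]  (≈ [11.0000, 57.0000])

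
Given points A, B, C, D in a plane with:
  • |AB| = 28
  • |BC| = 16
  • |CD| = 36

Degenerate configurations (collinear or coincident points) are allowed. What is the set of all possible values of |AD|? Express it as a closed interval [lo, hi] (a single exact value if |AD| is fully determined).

|AD| ∈ [0, 80]  (≈ [0.0000, 80.0000])

|AB| ∈ {28}
|BC| ∈ {16}
|CD| ∈ {36}
|AC| ∈ [12, 44]
|BD| ∈ [20, 52]
|AD| ∈ [0, 80]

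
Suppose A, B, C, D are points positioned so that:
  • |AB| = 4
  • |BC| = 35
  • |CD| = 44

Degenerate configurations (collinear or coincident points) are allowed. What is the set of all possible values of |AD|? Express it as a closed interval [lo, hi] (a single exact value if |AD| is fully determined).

|AB| ∈ {4}
|BC| ∈ {35}
|CD| ∈ {44}
|AC| ∈ [31, 39]
|BD| ∈ [9, 79]
|AD| ∈ [5, 83]

|AD| ∈ [5, 83]  (≈ [5.0000, 83.0000])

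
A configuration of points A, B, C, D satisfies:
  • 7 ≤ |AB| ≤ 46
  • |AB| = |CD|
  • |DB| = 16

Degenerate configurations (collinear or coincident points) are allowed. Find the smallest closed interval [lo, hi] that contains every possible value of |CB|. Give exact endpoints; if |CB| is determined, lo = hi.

|AB| ∈ [7, 46]
|BD| ∈ {16}
|CD| ∈ [7, 46]
|AD| ∈ [0, 62]
|BC| ∈ [0, 62]
|AC| ∈ [0, 108]

|CB| ∈ [0, 62]  (≈ [0.0000, 62.0000])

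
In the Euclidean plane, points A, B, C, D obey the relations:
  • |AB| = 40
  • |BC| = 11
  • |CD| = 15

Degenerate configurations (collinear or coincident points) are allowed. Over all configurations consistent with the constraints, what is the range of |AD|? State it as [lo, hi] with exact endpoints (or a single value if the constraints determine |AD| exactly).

|AD| ∈ [14, 66]  (≈ [14.0000, 66.0000])

|AB| ∈ {40}
|BC| ∈ {11}
|CD| ∈ {15}
|AC| ∈ [29, 51]
|BD| ∈ [4, 26]
|AD| ∈ [14, 66]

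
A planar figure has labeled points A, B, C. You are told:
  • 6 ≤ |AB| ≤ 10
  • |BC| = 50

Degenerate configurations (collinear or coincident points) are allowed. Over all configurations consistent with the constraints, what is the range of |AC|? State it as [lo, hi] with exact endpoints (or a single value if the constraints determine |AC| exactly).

|AC| ∈ [40, 60]  (≈ [40.0000, 60.0000])

|AB| ∈ [6, 10]
|BC| ∈ {50}
|AC| ∈ [40, 60]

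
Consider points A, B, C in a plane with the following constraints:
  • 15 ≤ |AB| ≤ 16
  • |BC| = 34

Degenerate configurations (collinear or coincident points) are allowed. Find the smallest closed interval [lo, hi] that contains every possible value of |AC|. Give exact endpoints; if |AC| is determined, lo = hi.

|AC| ∈ [18, 50]  (≈ [18.0000, 50.0000])

|AB| ∈ [15, 16]
|BC| ∈ {34}
|AC| ∈ [18, 50]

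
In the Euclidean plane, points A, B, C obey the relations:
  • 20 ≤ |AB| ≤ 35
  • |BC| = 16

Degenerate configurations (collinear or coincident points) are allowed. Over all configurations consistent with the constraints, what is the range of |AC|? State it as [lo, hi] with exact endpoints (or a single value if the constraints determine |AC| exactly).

|AB| ∈ [20, 35]
|BC| ∈ {16}
|AC| ∈ [4, 51]

|AC| ∈ [4, 51]  (≈ [4.0000, 51.0000])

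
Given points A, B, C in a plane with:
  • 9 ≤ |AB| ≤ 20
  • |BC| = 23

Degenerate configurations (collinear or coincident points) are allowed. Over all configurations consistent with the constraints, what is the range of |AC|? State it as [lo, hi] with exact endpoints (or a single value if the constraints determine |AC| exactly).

|AC| ∈ [3, 43]  (≈ [3.0000, 43.0000])

|AB| ∈ [9, 20]
|BC| ∈ {23}
|AC| ∈ [3, 43]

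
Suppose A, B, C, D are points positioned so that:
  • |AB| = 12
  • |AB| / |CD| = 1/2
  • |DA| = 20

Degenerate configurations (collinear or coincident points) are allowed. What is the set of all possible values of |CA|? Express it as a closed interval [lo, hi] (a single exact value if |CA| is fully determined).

|CA| ∈ [4, 44]  (≈ [4.0000, 44.0000])

|AB| ∈ {12}
|AD| ∈ {20}
|CD| ∈ {24}
|BD| ∈ [8, 32]
|AC| ∈ [4, 44]
|BC| ∈ [0, 56]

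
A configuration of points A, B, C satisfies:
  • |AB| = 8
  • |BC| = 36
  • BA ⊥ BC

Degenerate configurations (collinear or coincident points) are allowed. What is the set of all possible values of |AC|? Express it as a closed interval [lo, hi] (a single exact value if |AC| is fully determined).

|AC| = 4·√(85)  (≈ 36.8782)

|AB| ∈ {8}
|BC| ∈ {36}
|AC| ∈ {4·√(85)}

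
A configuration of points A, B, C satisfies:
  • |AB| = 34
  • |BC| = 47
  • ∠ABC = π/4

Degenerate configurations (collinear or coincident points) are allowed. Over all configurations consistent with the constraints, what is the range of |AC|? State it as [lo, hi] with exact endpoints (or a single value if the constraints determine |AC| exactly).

|AB| ∈ {34}
|BC| ∈ {47}
|AC| ∈ {√(3365 - 1598·√(2))}

|AC| = √(3365 - 1598·√(2))  (≈ 33.2428)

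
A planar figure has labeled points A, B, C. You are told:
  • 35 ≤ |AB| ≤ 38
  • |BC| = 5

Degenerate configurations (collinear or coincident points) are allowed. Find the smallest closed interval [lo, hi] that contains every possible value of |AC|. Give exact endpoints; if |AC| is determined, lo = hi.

|AB| ∈ [35, 38]
|BC| ∈ {5}
|AC| ∈ [30, 43]

|AC| ∈ [30, 43]  (≈ [30.0000, 43.0000])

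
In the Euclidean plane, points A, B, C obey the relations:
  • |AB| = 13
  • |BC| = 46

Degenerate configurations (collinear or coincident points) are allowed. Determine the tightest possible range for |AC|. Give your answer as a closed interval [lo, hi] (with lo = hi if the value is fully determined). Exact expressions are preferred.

|AB| ∈ {13}
|BC| ∈ {46}
|AC| ∈ [33, 59]

|AC| ∈ [33, 59]  (≈ [33.0000, 59.0000])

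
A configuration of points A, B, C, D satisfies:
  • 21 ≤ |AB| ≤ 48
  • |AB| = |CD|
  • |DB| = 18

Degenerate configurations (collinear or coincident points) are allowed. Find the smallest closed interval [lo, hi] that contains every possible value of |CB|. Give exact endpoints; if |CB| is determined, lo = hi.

|CB| ∈ [3, 66]  (≈ [3.0000, 66.0000])

|AB| ∈ [21, 48]
|BD| ∈ {18}
|CD| ∈ [21, 48]
|AD| ∈ [3, 66]
|BC| ∈ [3, 66]
|AC| ∈ [0, 114]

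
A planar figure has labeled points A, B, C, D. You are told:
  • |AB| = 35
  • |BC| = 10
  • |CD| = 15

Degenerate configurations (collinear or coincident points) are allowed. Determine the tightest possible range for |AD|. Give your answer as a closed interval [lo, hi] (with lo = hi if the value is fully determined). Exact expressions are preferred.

|AB| ∈ {35}
|BC| ∈ {10}
|CD| ∈ {15}
|AC| ∈ [25, 45]
|BD| ∈ [5, 25]
|AD| ∈ [10, 60]

|AD| ∈ [10, 60]  (≈ [10.0000, 60.0000])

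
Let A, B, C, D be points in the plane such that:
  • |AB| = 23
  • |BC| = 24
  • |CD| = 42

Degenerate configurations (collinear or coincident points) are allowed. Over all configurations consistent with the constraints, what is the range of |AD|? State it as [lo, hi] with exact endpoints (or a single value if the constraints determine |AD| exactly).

|AD| ∈ [0, 89]  (≈ [0.0000, 89.0000])

|AB| ∈ {23}
|BC| ∈ {24}
|CD| ∈ {42}
|AC| ∈ [1, 47]
|BD| ∈ [18, 66]
|AD| ∈ [0, 89]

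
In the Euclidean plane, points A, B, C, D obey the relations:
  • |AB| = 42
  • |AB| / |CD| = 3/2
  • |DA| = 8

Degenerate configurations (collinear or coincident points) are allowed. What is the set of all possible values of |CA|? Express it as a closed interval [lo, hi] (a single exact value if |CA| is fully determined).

|CA| ∈ [20, 36]  (≈ [20.0000, 36.0000])

|AB| ∈ {42}
|AD| ∈ {8}
|CD| ∈ {28}
|BD| ∈ [34, 50]
|AC| ∈ [20, 36]
|BC| ∈ [6, 78]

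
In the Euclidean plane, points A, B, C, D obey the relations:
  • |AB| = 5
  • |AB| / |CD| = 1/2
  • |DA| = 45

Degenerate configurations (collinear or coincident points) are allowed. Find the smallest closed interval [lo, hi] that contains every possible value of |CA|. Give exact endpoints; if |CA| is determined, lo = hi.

|CA| ∈ [35, 55]  (≈ [35.0000, 55.0000])

|AB| ∈ {5}
|AD| ∈ {45}
|CD| ∈ {10}
|BD| ∈ [40, 50]
|AC| ∈ [35, 55]
|BC| ∈ [30, 60]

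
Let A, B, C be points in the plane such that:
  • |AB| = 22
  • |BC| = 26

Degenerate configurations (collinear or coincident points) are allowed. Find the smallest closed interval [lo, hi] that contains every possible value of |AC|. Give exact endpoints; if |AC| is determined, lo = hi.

|AC| ∈ [4, 48]  (≈ [4.0000, 48.0000])

|AB| ∈ {22}
|BC| ∈ {26}
|AC| ∈ [4, 48]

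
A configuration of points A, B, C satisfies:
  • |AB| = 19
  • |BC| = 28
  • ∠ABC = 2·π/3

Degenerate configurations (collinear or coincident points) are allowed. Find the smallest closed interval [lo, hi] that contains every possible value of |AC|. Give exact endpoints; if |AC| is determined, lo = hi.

|AB| ∈ {19}
|BC| ∈ {28}
|AC| ∈ {√(1677)}

|AC| = √(1677)  (≈ 40.9512)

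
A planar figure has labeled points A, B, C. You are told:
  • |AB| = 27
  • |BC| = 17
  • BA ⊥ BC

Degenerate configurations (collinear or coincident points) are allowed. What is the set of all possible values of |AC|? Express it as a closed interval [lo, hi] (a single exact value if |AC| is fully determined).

|AC| = √(1018)  (≈ 31.9061)

|AB| ∈ {27}
|BC| ∈ {17}
|AC| ∈ {√(1018)}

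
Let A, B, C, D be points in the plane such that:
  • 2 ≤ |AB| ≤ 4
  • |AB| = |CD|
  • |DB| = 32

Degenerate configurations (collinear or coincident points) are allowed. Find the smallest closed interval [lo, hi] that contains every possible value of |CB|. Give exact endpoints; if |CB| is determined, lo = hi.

|CB| ∈ [28, 36]  (≈ [28.0000, 36.0000])

|AB| ∈ [2, 4]
|BD| ∈ {32}
|CD| ∈ [2, 4]
|AD| ∈ [28, 36]
|BC| ∈ [28, 36]
|AC| ∈ [24, 40]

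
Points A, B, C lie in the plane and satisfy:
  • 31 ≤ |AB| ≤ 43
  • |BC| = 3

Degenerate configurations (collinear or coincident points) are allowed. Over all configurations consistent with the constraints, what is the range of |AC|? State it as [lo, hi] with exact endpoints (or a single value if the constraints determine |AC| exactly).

|AB| ∈ [31, 43]
|BC| ∈ {3}
|AC| ∈ [28, 46]

|AC| ∈ [28, 46]  (≈ [28.0000, 46.0000])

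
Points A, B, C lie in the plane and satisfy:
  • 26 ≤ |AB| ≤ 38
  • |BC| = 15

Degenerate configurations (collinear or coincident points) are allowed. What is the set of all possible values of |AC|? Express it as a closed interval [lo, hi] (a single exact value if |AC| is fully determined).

|AB| ∈ [26, 38]
|BC| ∈ {15}
|AC| ∈ [11, 53]

|AC| ∈ [11, 53]  (≈ [11.0000, 53.0000])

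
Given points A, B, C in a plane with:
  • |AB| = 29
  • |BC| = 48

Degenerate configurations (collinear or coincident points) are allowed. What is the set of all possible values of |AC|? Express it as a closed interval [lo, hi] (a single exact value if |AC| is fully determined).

|AB| ∈ {29}
|BC| ∈ {48}
|AC| ∈ [19, 77]

|AC| ∈ [19, 77]  (≈ [19.0000, 77.0000])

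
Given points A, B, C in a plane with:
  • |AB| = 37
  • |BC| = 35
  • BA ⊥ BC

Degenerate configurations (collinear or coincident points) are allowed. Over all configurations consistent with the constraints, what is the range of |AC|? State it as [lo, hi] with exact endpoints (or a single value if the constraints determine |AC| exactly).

|AB| ∈ {37}
|BC| ∈ {35}
|AC| ∈ {√(2594)}

|AC| = √(2594)  (≈ 50.9313)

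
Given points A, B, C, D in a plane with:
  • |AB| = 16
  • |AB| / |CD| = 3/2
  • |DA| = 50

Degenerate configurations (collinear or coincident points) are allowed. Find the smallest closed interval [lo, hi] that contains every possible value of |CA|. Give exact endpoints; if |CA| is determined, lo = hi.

|CA| ∈ [118/3, 182/3]  (≈ [39.3333, 60.6667])

|AB| ∈ {16}
|AD| ∈ {50}
|CD| ∈ {32/3}
|BD| ∈ [34, 66]
|AC| ∈ [118/3, 182/3]
|BC| ∈ [70/3, 230/3]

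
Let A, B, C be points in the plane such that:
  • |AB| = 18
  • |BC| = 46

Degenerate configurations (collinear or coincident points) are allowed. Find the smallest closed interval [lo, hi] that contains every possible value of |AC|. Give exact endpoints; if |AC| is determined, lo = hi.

|AB| ∈ {18}
|BC| ∈ {46}
|AC| ∈ [28, 64]

|AC| ∈ [28, 64]  (≈ [28.0000, 64.0000])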